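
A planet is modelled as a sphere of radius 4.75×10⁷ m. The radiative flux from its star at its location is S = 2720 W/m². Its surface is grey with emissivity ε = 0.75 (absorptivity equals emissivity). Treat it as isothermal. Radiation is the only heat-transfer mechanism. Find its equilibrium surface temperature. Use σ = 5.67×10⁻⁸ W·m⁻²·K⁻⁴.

T ≈ 331 K

At equilibrium, absorbed power = emitted power.
Absorbing cross-section = πr² = 7.088×10¹⁵ m²; emitting surface = 4πr² = 2.835×10¹⁶ m² (ratio 4).
εS·A_cross = εσ·A_surf·T⁴  ⇒  T⁴ = S/(4σ)   (ε cancels).
T⁴ = 2720/(4·5.67×10⁻⁸) = 1.199×10¹⁰ K⁴.
T = (1.199×10¹⁰)^(1/4).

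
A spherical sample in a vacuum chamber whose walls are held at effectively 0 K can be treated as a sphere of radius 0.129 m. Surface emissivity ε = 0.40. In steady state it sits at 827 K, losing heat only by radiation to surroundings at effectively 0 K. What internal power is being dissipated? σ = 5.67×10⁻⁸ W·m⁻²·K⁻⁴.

Steady state: P = εσA T⁴.
A = 4πr² = 0.2091 m²; T⁴ = (827)⁴ = 4.678×10¹¹ K⁴.
P = 0.40 × 5.67×10⁻⁸ × 0.2091 × 4.678×10¹¹.

P ≈ 2220 W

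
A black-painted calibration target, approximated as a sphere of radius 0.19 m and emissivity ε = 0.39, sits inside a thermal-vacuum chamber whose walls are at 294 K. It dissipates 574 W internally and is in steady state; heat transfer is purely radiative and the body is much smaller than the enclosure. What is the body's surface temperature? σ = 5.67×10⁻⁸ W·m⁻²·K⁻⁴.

T ≈ 504 K

For a small grey body in a large enclosure, net radiated power = εσA(T⁴ − T_w⁴).
Steady state: P = εσA(T⁴ − T_w⁴) with A = 4πr² = 0.4536 m².
T⁴ = P/(εσA) + T_w⁴ = 574/(0.39·5.67×10⁻⁸·0.4536) + (294)⁴
    = 5.722×10¹⁰ + 7.471×10⁹ = 6.469×10¹⁰ K⁴.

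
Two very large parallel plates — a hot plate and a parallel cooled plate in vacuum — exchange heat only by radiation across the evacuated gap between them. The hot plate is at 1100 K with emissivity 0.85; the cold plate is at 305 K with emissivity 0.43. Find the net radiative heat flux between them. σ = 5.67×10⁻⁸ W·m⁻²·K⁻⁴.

q ≈ 33000 W/m²

For two infinite grey parallel plates, q = σ(T₁⁴ − T₂⁴)/(1/ε₁ + 1/ε₂ − 1).
T₁⁴ − T₂⁴ = 1.464×10¹² − 8.654×10⁹ = 1.455×10¹² K⁴.
1/ε₁ + 1/ε₂ − 1 = 1.176 + 2.326 − 1 = 2.502.
q = 5.67×10⁻⁸ × 1.455×10¹² / 2.502.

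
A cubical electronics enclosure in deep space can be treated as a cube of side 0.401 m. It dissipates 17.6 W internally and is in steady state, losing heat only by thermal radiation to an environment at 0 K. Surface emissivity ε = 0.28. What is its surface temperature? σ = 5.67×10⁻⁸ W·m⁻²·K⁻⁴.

Steady state: internal power = radiated power, P = εσA T⁴.
Radiating area A = 6L² = 0.9648 m².
T⁴ = P/(εσA) = 17.6/(0.28·5.67×10⁻⁸·0.9648) = 1.149×10⁹ K⁴.
T = (1.149×10⁹)^(1/4).

T ≈ 184 K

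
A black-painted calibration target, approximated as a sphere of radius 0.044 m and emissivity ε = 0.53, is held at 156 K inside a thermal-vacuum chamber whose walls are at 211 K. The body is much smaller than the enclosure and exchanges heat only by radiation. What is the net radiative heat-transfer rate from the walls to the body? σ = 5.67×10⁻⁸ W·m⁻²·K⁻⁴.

For a small grey body in a large enclosure: P_net = εσA(T_body⁴ − T_wall⁴).
A = 4πr² = 0.02433 m²; T_body⁴ − T_wall⁴ = 5.922×10⁸ − 1.982×10⁹ = -1.390×10⁹ K⁴.
|P_net| = 0.53·5.67×10⁻⁸·0.02433·1.390×10⁹.

P_net ≈ 1.02 W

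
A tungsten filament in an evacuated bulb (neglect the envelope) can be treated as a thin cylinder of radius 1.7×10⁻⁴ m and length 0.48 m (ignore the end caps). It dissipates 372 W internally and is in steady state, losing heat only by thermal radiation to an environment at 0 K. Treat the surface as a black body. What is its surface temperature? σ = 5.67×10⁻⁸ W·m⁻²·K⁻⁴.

Steady state: internal power = radiated power, P = εσA T⁴.
Radiating area A = 2πrL = 5.127×10⁻⁴ m².
T⁴ = P/(εσA) = 372/(1.0·5.67×10⁻⁸·5.127×10⁻⁴) = 1.280×10¹³ K⁴.
T = (1.280×10¹³)^(1/4).

T ≈ 1890 K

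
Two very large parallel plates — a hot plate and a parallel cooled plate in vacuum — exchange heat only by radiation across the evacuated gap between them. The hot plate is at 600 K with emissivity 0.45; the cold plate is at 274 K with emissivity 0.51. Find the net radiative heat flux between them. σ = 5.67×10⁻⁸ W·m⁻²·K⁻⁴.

For two infinite grey parallel plates, q = σ(T₁⁴ − T₂⁴)/(1/ε₁ + 1/ε₂ − 1).
T₁⁴ − T₂⁴ = 1.296×10¹¹ − 5.636×10⁹ = 1.240×10¹¹ K⁴.
1/ε₁ + 1/ε₂ − 1 = 2.222 + 1.961 − 1 = 3.183.
q = 5.67×10⁻⁸ × 1.240×10¹¹ / 3.183.

q ≈ 2210 W/m²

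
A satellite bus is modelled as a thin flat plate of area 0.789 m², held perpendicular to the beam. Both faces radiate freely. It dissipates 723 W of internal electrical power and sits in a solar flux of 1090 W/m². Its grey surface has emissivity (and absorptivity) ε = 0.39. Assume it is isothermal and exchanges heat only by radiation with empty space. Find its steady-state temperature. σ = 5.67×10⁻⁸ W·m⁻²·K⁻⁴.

At steady state, absorbed solar power + internal power = radiated power.
Absorbed: α·S·A_cross = 0.39·1090·0.7890 = 335.4 W (cross-section A).
Total input = 335.4 + 723 = 1058 W.
Radiated: εσ·A_surf·T⁴ with A_surf = 2A = 1.578 m².
T⁴ = 1058/(0.39·5.67×10⁻⁸·1.578) = 3.033×10¹⁰ K⁴.

T ≈ 417 K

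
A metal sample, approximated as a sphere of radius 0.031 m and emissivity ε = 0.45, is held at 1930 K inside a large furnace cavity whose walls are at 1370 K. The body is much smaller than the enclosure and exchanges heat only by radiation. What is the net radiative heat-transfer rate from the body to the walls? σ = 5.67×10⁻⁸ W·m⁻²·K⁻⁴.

For a small grey body in a large enclosure: P_net = εσA(T_body⁴ − T_wall⁴).
A = 4πr² = 0.01208 m²; T_body⁴ − T_wall⁴ = 1.387×10¹³ − 3.523×10¹² = 1.035×10¹³ K⁴.
|P_net| = 0.45·5.67×10⁻⁸·0.01208·1.035×10¹³.

P_net ≈ 3190 W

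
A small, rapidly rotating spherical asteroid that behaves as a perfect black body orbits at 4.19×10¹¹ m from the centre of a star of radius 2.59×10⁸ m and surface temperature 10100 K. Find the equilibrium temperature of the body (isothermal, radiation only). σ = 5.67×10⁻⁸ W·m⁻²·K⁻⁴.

The star's surface emits σT_*⁴; at distance d the flux is S = σT_*⁴(R_*/d)².
S = 5.67×10⁻⁸·(10100)⁴·(2.59×10⁸/4.19×10¹¹)² = 225.4 W/m².
For an isothermal sphere T⁴ = (1−a)S/(4σ) = 9.940×10⁸ K⁴.

T ≈ 178 K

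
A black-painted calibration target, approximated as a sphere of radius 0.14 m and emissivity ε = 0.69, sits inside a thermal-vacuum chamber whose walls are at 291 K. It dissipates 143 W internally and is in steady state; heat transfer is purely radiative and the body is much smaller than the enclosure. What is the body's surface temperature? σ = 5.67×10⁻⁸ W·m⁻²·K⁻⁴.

For a small grey body in a large enclosure, net radiated power = εσA(T⁴ − T_w⁴).
Steady state: P = εσA(T⁴ − T_w⁴) with A = 4πr² = 0.2463 m².
T⁴ = P/(εσA) + T_w⁴ = 143/(0.69·5.67×10⁻⁸·0.2463) + (291)⁴
    = 1.484×10¹⁰ + 7.171×10⁹ = 2.201×10¹⁰ K⁴.

T ≈ 385 K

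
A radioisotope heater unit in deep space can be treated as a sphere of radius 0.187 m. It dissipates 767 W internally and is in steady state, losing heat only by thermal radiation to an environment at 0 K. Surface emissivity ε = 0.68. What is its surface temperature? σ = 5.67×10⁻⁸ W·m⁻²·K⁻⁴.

T ≈ 461 K

Steady state: internal power = radiated power, P = εσA T⁴.
Radiating area A = 4πr² = 0.4394 m².
T⁴ = P/(εσA) = 767/(0.68·5.67×10⁻⁸·0.4394) = 4.527×10¹⁰ K⁴.
T = (4.527×10¹⁰)^(1/4).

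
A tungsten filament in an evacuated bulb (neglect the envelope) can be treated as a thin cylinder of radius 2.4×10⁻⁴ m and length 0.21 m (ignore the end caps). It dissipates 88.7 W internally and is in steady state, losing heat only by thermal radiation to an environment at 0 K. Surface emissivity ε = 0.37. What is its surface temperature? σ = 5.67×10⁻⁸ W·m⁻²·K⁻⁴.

Steady state: internal power = radiated power, P = εσA T⁴.
Radiating area A = 2πrL = 3.167×10⁻⁴ m².
T⁴ = P/(εσA) = 88.7/(0.37·5.67×10⁻⁸·3.167×10⁻⁴) = 1.335×10¹³ K⁴.
T = (1.335×10¹³)^(1/4).

T ≈ 1910 K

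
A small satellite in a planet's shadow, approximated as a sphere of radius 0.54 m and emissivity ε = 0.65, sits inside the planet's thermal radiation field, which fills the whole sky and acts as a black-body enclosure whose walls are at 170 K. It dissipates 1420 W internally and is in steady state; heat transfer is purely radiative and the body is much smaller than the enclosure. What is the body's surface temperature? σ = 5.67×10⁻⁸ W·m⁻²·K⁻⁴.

For a small grey body in a large enclosure, net radiated power = εσA(T⁴ − T_w⁴).
Steady state: P = εσA(T⁴ − T_w⁴) with A = 4πr² = 3.664 m².
T⁴ = P/(εσA) + T_w⁴ = 1420/(0.65·5.67×10⁻⁸·3.664) + (170)⁴
    = 1.051×10¹⁰ + 8.352×10⁸ = 1.135×10¹⁰ K⁴.

T ≈ 326 K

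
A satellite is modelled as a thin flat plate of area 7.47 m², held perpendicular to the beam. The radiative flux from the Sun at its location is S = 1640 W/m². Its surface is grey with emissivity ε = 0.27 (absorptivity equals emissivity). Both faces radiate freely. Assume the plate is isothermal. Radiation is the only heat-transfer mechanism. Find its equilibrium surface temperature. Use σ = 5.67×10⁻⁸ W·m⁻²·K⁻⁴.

T ≈ 347 K

At equilibrium, absorbed power = emitted power.
Absorbing cross-section = A = 7.470 m²; emitting surface = 2A = 14.94 m² (ratio 2).
εS·A_cross = εσ·A_surf·T⁴  ⇒  T⁴ = S/(2σ)   (ε cancels).
T⁴ = 1640/(2·5.67×10⁻⁸) = 1.446×10¹⁰ K⁴.
T = (1.446×10¹⁰)^(1/4).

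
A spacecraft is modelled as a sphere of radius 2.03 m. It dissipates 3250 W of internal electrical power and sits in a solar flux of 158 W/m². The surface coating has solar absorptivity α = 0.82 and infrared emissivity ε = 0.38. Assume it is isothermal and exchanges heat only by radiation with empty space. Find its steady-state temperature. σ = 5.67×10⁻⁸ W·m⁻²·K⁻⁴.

At steady state, absorbed solar power + internal power = radiated power.
Absorbed: α·S·A_cross = 0.82·158·12.95 = 1677 W (cross-section πr²).
Total input = 1677 + 3250 = 4927 W.
Radiated: εσ·A_surf·T⁴ with A_surf = 4πr² = 51.78 m².
T⁴ = 4927/(0.38·5.67×10⁻⁸·51.78) = 4.416×10⁹ K⁴.

T ≈ 258 K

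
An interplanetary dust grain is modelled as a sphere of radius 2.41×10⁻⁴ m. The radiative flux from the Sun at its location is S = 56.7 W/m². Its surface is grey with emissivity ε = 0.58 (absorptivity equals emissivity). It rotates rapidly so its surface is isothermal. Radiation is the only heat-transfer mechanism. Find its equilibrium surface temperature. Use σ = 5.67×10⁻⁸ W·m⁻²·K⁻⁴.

At equilibrium, absorbed power = emitted power.
Absorbing cross-section = πr² = 1.825×10⁻⁷ m²; emitting surface = 4πr² = 7.299×10⁻⁷ m² (ratio 4).
εS·A_cross = εσ·A_surf·T⁴  ⇒  T⁴ = S/(4σ)   (ε cancels).
T⁴ = 56.7/(4·5.67×10⁻⁸) = 2.500×10⁸ K⁴.
T = (2.500×10⁸)^(1/4).

T ≈ 126 K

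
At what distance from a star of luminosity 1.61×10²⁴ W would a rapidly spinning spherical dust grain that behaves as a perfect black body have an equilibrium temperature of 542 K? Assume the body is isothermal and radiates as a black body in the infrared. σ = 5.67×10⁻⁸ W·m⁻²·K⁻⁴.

d ≈ 2.56×10⁹ m

For an isothermal black-emitting sphere, (1−a)S·πr² = σ·4πr²·T⁴ ⇒ S = 4σT⁴/(1−a).
S = 4·5.67×10⁻⁸·(542)⁴/1.00 = 19570 W/m².
Flux falls as S = L/(4πd²), so d = √(L/(4πS)) = √(1.61×10²⁴/(4π·19570)).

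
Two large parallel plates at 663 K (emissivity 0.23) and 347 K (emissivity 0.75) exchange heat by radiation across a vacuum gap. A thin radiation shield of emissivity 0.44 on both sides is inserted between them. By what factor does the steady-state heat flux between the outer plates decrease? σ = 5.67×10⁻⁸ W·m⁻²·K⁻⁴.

factor ≈ 1.76

Without shield: q₀ = σΔ(T⁴)/(1/ε₁+1/ε₂−1) with denominator 4.681.
With shield the two gaps are in series; the resistances add: (1/ε₁+1/ε_s−1)+(1/ε_s+1/ε₂−1) = 5.621+2.606 = 8.227.
Heat-flux ratio q₀/q = 8.227/4.681.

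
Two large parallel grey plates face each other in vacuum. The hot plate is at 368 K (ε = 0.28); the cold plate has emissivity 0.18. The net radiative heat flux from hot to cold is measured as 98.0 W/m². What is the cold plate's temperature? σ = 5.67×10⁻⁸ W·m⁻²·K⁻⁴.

q = σ(T₁⁴ − T₂⁴)/(1/ε₁ + 1/ε₂ − 1); denominator = 8.127.
T₂⁴ = T₁⁴ − q·(1/ε₁+1/ε₂−1)/σ = 1.834×10¹⁰ − 98.0·8.127/5.67×10⁻⁸
    = 4.293×10⁹ K⁴.

T₂ ≈ 256 K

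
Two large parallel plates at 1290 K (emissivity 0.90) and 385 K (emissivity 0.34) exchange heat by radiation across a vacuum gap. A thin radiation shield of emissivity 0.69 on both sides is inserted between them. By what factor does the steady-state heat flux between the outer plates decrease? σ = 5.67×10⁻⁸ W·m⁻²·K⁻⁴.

Without shield: q₀ = σΔ(T⁴)/(1/ε₁+1/ε₂−1) with denominator 3.052.
With shield the two gaps are in series; the resistances add: (1/ε₁+1/ε_s−1)+(1/ε_s+1/ε₂−1) = 1.560+3.390 = 4.951.
Heat-flux ratio q₀/q = 4.951/3.052.

factor ≈ 1.62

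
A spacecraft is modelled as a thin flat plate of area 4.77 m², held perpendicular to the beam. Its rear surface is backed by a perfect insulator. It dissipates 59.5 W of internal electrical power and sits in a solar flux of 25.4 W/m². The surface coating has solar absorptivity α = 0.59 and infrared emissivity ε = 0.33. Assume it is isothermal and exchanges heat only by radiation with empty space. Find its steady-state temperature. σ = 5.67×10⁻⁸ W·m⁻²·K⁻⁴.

T ≈ 196 K

At steady state, absorbed solar power + internal power = radiated power.
Absorbed: α·S·A_cross = 0.59·25.4·4.770 = 71.48 W (cross-section A).
Total input = 71.48 + 59.5 = 131.0 W.
Radiated: εσ·A_surf·T⁴ with A_surf = A = 4.770 m².
T⁴ = 131.0/(0.33·5.67×10⁻⁸·4.770) = 1.468×10⁹ K⁴.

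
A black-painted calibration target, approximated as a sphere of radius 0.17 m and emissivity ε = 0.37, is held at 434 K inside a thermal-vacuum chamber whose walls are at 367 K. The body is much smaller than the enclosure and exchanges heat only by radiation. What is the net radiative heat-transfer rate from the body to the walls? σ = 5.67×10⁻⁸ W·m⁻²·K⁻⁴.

P_net ≈ 132 W

For a small grey body in a large enclosure: P_net = εσA(T_body⁴ − T_wall⁴).
A = 4πr² = 0.3632 m²; T_body⁴ − T_wall⁴ = 3.548×10¹⁰ − 1.814×10¹⁰ = 1.734×10¹⁰ K⁴.
|P_net| = 0.37·5.67×10⁻⁸·0.3632·1.734×10¹⁰.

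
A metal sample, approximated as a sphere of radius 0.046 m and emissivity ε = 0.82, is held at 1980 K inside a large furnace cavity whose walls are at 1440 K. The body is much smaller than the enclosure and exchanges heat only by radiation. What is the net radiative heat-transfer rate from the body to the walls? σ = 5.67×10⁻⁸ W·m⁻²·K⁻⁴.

For a small grey body in a large enclosure: P_net = εσA(T_body⁴ − T_wall⁴).
A = 4πr² = 0.02659 m²; T_body⁴ − T_wall⁴ = 1.537×10¹³ − 4.300×10¹² = 1.107×10¹³ K⁴.
|P_net| = 0.82·5.67×10⁻⁸·0.02659·1.107×10¹³.

P_net ≈ 13700 W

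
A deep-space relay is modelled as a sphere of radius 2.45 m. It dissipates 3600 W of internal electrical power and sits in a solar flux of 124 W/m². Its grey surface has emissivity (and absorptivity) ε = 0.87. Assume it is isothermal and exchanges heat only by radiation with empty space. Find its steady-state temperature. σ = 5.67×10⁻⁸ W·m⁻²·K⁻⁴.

T ≈ 197 K

At steady state, absorbed solar power + internal power = radiated power.
Absorbed: α·S·A_cross = 0.87·124·18.86 = 2034 W (cross-section πr²).
Total input = 2034 + 3600 = 5634 W.
Radiated: εσ·A_surf·T⁴ with A_surf = 4πr² = 75.43 m².
T⁴ = 5634/(0.87·5.67×10⁻⁸·75.43) = 1.514×10⁹ K⁴.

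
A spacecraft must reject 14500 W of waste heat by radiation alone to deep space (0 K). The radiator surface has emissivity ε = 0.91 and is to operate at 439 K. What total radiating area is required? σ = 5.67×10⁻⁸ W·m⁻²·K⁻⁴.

A ≈ 7.57 m²

P = εσA T⁴ ⇒ A = P/(εσT⁴).
T⁴ = 3.714×10¹⁰ K⁴.
A = 14500/(0.91 × 5.67×10⁻⁸ × 3.714×10¹⁰).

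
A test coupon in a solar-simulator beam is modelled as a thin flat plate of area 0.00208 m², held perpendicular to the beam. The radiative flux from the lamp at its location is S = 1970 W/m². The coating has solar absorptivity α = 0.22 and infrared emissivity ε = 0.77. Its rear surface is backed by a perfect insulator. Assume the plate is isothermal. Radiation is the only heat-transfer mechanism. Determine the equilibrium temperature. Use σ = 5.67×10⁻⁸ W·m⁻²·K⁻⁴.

T ≈ 316 K

At equilibrium, absorbed power = emitted power.
Absorbing cross-section = A = 0.002080 m²; emitting surface = A = 0.002080 m² (ratio 1).
αS·A_cross = εσ·A_surf·T⁴  ⇒  T⁴ = αS/(ε·1σ).
T⁴ = 0.220·1970/(0.77·1·5.67×10⁻⁸) = 9.927×10⁹ K⁴.
T = (9.927×10⁹)^(1/4).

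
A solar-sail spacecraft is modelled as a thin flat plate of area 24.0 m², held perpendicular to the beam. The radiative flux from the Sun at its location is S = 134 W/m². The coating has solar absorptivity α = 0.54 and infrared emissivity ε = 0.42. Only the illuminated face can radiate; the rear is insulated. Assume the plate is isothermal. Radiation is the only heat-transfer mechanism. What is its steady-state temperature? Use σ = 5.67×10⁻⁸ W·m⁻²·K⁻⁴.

T ≈ 235 K

At equilibrium, absorbed power = emitted power.
Absorbing cross-section = A = 24.00 m²; emitting surface = A = 24.00 m² (ratio 1).
αS·A_cross = εσ·A_surf·T⁴  ⇒  T⁴ = αS/(ε·1σ).
T⁴ = 0.540·134/(0.42·1·5.67×10⁻⁸) = 3.039×10⁹ K⁴.
T = (3.039×10⁹)^(1/4).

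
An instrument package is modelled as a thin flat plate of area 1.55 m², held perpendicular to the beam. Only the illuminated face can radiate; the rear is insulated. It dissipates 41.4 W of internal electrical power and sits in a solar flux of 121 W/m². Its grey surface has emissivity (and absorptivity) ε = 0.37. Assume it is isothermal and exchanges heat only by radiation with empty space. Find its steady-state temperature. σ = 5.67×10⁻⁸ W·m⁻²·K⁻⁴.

T ≈ 242 K

At steady state, absorbed solar power + internal power = radiated power.
Absorbed: α·S·A_cross = 0.37·121·1.550 = 69.39 W (cross-section A).
Total input = 69.39 + 41.4 = 110.8 W.
Radiated: εσ·A_surf·T⁴ with A_surf = A = 1.550 m².
T⁴ = 110.8/(0.37·5.67×10⁻⁸·1.550) = 3.407×10⁹ K⁴.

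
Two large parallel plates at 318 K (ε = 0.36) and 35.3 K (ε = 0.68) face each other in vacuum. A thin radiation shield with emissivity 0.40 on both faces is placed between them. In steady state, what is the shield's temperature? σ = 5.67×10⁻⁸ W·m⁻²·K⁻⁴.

In steady state the net flux on the hot side equals that on the cold side.
σ(T₁⁴−T_s⁴)/D₁ = σ(T_s⁴−T₂⁴)/D₂, with D₁ = 1/ε₁+1/ε_s−1 = 4.278, D₂ = 1/ε_s+1/ε₂−1 = 2.971.
Solve for T_s⁴: T_s⁴ = (D₂·T₁⁴ + D₁·T₂⁴)/(D₁+D₂) = 4.192×10⁹ K⁴.

T_s ≈ 254 K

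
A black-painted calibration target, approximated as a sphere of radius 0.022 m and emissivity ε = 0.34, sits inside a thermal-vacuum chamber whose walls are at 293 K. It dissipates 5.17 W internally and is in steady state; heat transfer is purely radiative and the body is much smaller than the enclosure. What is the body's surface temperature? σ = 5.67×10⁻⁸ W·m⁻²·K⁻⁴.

For a small grey body in a large enclosure, net radiated power = εσA(T⁴ − T_w⁴).
Steady state: P = εσA(T⁴ − T_w⁴) with A = 4πr² = 0.006082 m².
T⁴ = P/(εσA) + T_w⁴ = 5.17/(0.34·5.67×10⁻⁸·0.006082) + (293)⁴
    = 4.409×10¹⁰ + 7.370×10⁹ = 5.146×10¹⁰ K⁴.

T ≈ 476 K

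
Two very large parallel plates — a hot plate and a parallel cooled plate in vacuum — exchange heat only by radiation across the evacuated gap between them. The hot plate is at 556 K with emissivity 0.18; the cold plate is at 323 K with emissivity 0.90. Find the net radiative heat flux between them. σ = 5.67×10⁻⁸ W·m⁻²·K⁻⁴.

For two infinite grey parallel plates, q = σ(T₁⁴ − T₂⁴)/(1/ε₁ + 1/ε₂ − 1).
T₁⁴ − T₂⁴ = 9.557×10¹⁰ − 1.088×10¹⁰ = 8.468×10¹⁰ K⁴.
1/ε₁ + 1/ε₂ − 1 = 5.556 + 1.111 − 1 = 5.667.
q = 5.67×10⁻⁸ × 8.468×10¹⁰ / 5.667.

q ≈ 847 W/m²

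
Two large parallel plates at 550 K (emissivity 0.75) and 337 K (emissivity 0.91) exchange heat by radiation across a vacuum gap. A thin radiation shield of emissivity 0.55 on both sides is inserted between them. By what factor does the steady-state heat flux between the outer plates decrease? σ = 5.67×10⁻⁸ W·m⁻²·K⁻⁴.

Without shield: q₀ = σΔ(T⁴)/(1/ε₁+1/ε₂−1) with denominator 1.432.
With shield the two gaps are in series; the resistances add: (1/ε₁+1/ε_s−1)+(1/ε_s+1/ε₂−1) = 2.152+1.917 = 4.069.
Heat-flux ratio q₀/q = 4.069/1.432.

factor ≈ 2.84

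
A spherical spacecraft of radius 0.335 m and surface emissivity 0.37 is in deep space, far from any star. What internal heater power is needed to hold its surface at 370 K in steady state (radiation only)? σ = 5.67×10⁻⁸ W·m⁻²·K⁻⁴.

P = εσ·4πr²·T⁴.
4πr² = 1.410 m²; T⁴ = 1.874×10¹⁰ K⁴.
P = 0.37·5.67×10⁻⁸·1.410·1.874×10¹⁰.

P ≈ 554 W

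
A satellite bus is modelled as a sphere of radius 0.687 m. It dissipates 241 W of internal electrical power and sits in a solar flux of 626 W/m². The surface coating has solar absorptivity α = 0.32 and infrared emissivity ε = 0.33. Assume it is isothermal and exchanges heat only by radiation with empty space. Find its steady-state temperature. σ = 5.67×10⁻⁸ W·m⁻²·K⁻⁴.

At steady state, absorbed solar power + internal power = radiated power.
Absorbed: α·S·A_cross = 0.32·626·1.483 = 297.0 W (cross-section πr²).
Total input = 297.0 + 241 = 538.0 W.
Radiated: εσ·A_surf·T⁴ with A_surf = 4πr² = 5.931 m².
T⁴ = 538.0/(0.33·5.67×10⁻⁸·5.931) = 4.848×10⁹ K⁴.

T ≈ 264 K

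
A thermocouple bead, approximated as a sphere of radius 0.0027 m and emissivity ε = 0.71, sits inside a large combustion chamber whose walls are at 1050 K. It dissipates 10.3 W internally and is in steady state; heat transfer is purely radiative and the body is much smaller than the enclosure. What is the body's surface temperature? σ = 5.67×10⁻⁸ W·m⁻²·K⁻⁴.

T ≈ 1410 K

For a small grey body in a large enclosure, net radiated power = εσA(T⁴ − T_w⁴).
Steady state: P = εσA(T⁴ − T_w⁴) with A = 4πr² = 9.161×10⁻⁵ m².
T⁴ = P/(εσA) + T_w⁴ = 10.3/(0.71·5.67×10⁻⁸·9.161×10⁻⁵) + (1050)⁴
    = 2.793×10¹² + 1.216×10¹² = 4.008×10¹² K⁴.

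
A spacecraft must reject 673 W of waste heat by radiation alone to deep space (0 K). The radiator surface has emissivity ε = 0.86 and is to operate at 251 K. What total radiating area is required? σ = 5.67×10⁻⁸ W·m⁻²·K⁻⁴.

A ≈ 3.48 m²

P = εσA T⁴ ⇒ A = P/(εσT⁴).
T⁴ = 3.969×10⁹ K⁴.
A = 673/(0.86 × 5.67×10⁻⁸ × 3.969×10⁹).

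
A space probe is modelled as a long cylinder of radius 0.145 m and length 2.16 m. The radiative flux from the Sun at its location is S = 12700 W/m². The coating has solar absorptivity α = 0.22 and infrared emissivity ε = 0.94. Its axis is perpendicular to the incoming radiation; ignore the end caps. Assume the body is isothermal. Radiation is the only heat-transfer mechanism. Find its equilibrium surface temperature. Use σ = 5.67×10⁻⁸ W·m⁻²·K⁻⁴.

T ≈ 359 K

At equilibrium, absorbed power = emitted power.
Absorbing cross-section = 2rL = 0.6264 m²; emitting surface = 2πrL = 1.968 m² (ratio π).
αS·A_cross = εσ·A_surf·T⁴  ⇒  T⁴ = αS/(ε·πσ).
T⁴ = 0.220·12700/(0.94·π·5.67×10⁻⁸) = 1.669×10¹⁰ K⁴.
T = (1.669×10¹⁰)^(1/4).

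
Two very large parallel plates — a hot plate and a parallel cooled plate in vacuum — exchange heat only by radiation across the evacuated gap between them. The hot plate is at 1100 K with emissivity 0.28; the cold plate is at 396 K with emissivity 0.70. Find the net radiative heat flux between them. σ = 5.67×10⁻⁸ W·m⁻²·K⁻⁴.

q ≈ 20400 W/m²

For two infinite grey parallel plates, q = σ(T₁⁴ − T₂⁴)/(1/ε₁ + 1/ε₂ − 1).
T₁⁴ − T₂⁴ = 1.464×10¹² − 2.459×10¹⁰ = 1.440×10¹² K⁴.
1/ε₁ + 1/ε₂ − 1 = 3.571 + 1.429 − 1 = 4.000.
q = 5.67×10⁻⁸ × 1.440×10¹² / 4.000.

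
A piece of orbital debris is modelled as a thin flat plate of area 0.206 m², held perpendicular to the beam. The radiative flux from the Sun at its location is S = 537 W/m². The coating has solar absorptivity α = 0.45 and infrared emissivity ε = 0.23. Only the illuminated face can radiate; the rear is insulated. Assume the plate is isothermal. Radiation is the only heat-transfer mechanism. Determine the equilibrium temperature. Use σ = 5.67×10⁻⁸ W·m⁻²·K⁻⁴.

T ≈ 369 K

At equilibrium, absorbed power = emitted power.
Absorbing cross-section = A = 0.2060 m²; emitting surface = A = 0.2060 m² (ratio 1).
αS·A_cross = εσ·A_surf·T⁴  ⇒  T⁴ = αS/(ε·1σ).
T⁴ = 0.450·537/(0.23·1·5.67×10⁻⁸) = 1.853×10¹⁰ K⁴.
T = (1.853×10¹⁰)^(1/4).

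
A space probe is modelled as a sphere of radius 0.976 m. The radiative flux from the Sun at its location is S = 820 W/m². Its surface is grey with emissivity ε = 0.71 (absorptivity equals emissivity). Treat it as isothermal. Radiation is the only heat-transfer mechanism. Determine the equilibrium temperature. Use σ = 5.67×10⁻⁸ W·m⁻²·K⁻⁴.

At equilibrium, absorbed power = emitted power.
Absorbing cross-section = πr² = 2.993 m²; emitting surface = 4πr² = 11.97 m² (ratio 4).
εS·A_cross = εσ·A_surf·T⁴  ⇒  T⁴ = S/(4σ)   (ε cancels).
T⁴ = 820/(4·5.67×10⁻⁸) = 3.616×10⁹ K⁴.
T = (3.616×10⁹)^(1/4).

T ≈ 245 K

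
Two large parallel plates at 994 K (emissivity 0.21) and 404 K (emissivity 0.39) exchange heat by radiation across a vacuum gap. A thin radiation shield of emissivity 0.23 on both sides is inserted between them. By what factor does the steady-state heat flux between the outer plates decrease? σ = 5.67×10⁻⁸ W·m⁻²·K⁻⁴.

factor ≈ 2.22

Without shield: q₀ = σΔ(T⁴)/(1/ε₁+1/ε₂−1) with denominator 6.326.
With shield the two gaps are in series; the resistances add: (1/ε₁+1/ε_s−1)+(1/ε_s+1/ε₂−1) = 8.110+5.912 = 14.02.
Heat-flux ratio q₀/q = 14.02/6.326.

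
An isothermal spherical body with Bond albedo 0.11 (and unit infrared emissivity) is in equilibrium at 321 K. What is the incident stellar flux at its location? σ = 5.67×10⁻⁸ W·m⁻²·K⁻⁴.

(1−a)S·πr² = σ·4πr²·T⁴ ⇒ S = 4σT⁴/(1−a).
S = 4·5.67×10⁻⁸·1.062×10¹⁰/0.890.

S ≈ 2710 W/m²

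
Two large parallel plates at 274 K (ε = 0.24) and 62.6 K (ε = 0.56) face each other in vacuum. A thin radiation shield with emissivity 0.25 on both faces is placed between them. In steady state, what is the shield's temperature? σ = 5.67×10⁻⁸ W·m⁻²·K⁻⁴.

In steady state the net flux on the hot side equals that on the cold side.
σ(T₁⁴−T_s⁴)/D₁ = σ(T_s⁴−T₂⁴)/D₂, with D₁ = 1/ε₁+1/ε_s−1 = 7.167, D₂ = 1/ε_s+1/ε₂−1 = 4.786.
Solve for T_s⁴: T_s⁴ = (D₂·T₁⁴ + D₁·T₂⁴)/(D₁+D₂) = 2.266×10⁹ K⁴.

T_s ≈ 218 K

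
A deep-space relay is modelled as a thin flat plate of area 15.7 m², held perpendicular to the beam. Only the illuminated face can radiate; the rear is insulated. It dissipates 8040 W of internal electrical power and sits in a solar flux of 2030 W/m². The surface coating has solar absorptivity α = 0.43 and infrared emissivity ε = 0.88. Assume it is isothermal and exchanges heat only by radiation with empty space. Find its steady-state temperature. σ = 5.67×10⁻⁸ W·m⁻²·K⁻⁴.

At steady state, absorbed solar power + internal power = radiated power.
Absorbed: α·S·A_cross = 0.43·2030·15.70 = 13700 W (cross-section A).
Total input = 13700 + 8040 = 21740 W.
Radiated: εσ·A_surf·T⁴ with A_surf = A = 15.70 m².
T⁴ = 21740/(0.88·5.67×10⁻⁸·15.70) = 2.776×10¹⁰ K⁴.

T ≈ 408 K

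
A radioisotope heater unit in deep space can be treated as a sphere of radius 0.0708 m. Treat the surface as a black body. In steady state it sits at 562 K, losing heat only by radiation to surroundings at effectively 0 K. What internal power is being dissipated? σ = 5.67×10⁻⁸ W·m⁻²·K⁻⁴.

Steady state: P = εσA T⁴.
A = 4πr² = 0.06299 m²; T⁴ = (562)⁴ = 9.976×10¹⁰ K⁴.
P = 1.0 × 5.67×10⁻⁸ × 0.06299 × 9.976×10¹⁰.

P ≈ 356 W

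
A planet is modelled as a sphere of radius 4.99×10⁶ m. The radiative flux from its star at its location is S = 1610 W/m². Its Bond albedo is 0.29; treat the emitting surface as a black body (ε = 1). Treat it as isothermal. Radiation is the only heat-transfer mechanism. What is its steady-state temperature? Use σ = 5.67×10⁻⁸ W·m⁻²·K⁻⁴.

T ≈ 266 K

At equilibrium, absorbed power = emitted power.
Absorbing cross-section = πr² = 7.823×10¹³ m²; emitting surface = 4πr² = 3.129×10¹⁴ m² (ratio 4).
(1−a)S·A_cross = εσ·A_surf·T⁴  ⇒  T⁴ = (1−a)S/(4σ).
T⁴ = 0.710·1610/(4·5.67×10⁻⁸) = 5.040×10⁹ K⁴.
T = (5.040×10⁹)^(1/4).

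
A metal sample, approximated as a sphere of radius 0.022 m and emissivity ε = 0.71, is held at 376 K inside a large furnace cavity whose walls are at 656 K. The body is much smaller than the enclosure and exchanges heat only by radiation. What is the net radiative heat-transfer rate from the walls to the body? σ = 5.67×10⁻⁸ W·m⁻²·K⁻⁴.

For a small grey body in a large enclosure: P_net = εσA(T_body⁴ − T_wall⁴).
A = 4πr² = 0.006082 m²; T_body⁴ − T_wall⁴ = 1.999×10¹⁰ − 1.852×10¹¹ = -1.652×10¹¹ K⁴.
|P_net| = 0.71·5.67×10⁻⁸·0.006082·1.652×10¹¹.

P_net ≈ 40.4 W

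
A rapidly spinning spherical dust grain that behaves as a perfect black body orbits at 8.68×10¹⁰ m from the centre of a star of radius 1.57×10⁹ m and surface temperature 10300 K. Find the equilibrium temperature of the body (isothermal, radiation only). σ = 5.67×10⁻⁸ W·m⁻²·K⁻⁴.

T ≈ 980 K

The star's surface emits σT_*⁴; at distance d the flux is S = σT_*⁴(R_*/d)².
S = 5.67×10⁻⁸·(10300)⁴·(1.57×10⁹/8.68×10¹⁰)² = 2.088×10⁵ W/m².
For an isothermal sphere T⁴ = (1−a)S/(4σ) = 9.206×10¹¹ K⁴.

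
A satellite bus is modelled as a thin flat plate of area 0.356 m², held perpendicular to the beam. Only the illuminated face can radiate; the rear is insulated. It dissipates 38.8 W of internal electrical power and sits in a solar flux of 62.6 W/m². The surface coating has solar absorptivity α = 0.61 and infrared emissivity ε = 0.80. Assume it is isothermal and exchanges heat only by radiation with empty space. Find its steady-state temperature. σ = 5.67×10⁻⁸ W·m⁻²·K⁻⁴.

At steady state, absorbed solar power + internal power = radiated power.
Absorbed: α·S·A_cross = 0.61·62.6·0.3560 = 13.59 W (cross-section A).
Total input = 13.59 + 38.8 = 52.39 W.
Radiated: εσ·A_surf·T⁴ with A_surf = A = 0.3560 m².
T⁴ = 52.39/(0.80·5.67×10⁻⁸·0.3560) = 3.245×10⁹ K⁴.

T ≈ 239 K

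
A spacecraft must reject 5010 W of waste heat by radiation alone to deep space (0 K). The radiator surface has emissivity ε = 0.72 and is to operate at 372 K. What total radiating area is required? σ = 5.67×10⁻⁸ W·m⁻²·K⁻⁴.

P = εσA T⁴ ⇒ A = P/(εσT⁴).
T⁴ = 1.915×10¹⁰ K⁴.
A = 5010/(0.72 × 5.67×10⁻⁸ × 1.915×10¹⁰).

A ≈ 6.41 m²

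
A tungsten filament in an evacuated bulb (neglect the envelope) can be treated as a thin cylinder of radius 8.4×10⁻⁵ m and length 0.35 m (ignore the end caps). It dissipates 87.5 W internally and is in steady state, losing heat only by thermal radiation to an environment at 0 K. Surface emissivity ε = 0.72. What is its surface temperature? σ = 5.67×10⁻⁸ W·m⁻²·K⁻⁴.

Steady state: internal power = radiated power, P = εσA T⁴.
Radiating area A = 2πrL = 1.847×10⁻⁴ m².
T⁴ = P/(εσA) = 87.5/(0.72·5.67×10⁻⁸·1.847×10⁻⁴) = 1.160×10¹³ K⁴.
T = (1.160×10¹³)^(1/4).

T ≈ 1850 K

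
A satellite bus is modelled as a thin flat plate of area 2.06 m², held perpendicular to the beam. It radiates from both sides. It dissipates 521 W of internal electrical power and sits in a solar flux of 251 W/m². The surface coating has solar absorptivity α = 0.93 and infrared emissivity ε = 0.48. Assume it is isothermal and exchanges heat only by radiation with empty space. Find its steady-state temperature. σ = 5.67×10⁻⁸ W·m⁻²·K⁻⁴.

T ≈ 307 K

At steady state, absorbed solar power + internal power = radiated power.
Absorbed: α·S·A_cross = 0.93·251·2.060 = 480.9 W (cross-section A).
Total input = 480.9 + 521 = 1002 W.
Radiated: εσ·A_surf·T⁴ with A_surf = 2A = 4.120 m².
T⁴ = 1002/(0.48·5.67×10⁻⁸·4.120) = 8.935×10⁹ K⁴.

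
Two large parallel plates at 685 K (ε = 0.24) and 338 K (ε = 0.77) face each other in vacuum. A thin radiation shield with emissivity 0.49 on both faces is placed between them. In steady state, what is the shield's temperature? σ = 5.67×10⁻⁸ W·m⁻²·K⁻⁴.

T_s ≈ 527 K

In steady state the net flux on the hot side equals that on the cold side.
σ(T₁⁴−T_s⁴)/D₁ = σ(T_s⁴−T₂⁴)/D₂, with D₁ = 1/ε₁+1/ε_s−1 = 5.207, D₂ = 1/ε_s+1/ε₂−1 = 2.340.
Solve for T_s⁴: T_s⁴ = (D₂·T₁⁴ + D₁·T₂⁴)/(D₁+D₂) = 7.726×10¹⁰ K⁴.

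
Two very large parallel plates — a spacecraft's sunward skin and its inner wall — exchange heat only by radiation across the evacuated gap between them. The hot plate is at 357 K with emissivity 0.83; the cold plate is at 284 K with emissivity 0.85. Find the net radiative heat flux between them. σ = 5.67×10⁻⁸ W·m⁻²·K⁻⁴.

For two infinite grey parallel plates, q = σ(T₁⁴ − T₂⁴)/(1/ε₁ + 1/ε₂ − 1).
T₁⁴ − T₂⁴ = 1.624×10¹⁰ − 6.505×10⁹ = 9.738×10⁹ K⁴.
1/ε₁ + 1/ε₂ − 1 = 1.205 + 1.176 − 1 = 1.381.
q = 5.67×10⁻⁸ × 9.738×10⁹ / 1.381.

q ≈ 400 W/m²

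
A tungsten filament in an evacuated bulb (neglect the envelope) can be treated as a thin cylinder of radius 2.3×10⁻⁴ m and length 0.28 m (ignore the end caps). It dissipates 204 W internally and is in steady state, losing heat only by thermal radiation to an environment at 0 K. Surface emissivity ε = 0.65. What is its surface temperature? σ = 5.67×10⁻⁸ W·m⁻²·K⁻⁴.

Steady state: internal power = radiated power, P = εσA T⁴.
Radiating area A = 2πrL = 4.046×10⁻⁴ m².
T⁴ = P/(εσA) = 204/(0.65·5.67×10⁻⁸·4.046×10⁻⁴) = 1.368×10¹³ K⁴.
T = (1.368×10¹³)^(1/4).

T ≈ 1920 K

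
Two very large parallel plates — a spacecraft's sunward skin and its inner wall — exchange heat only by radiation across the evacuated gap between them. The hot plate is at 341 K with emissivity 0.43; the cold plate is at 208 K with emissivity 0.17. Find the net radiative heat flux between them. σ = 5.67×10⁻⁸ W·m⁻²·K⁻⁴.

q ≈ 91.6 W/m²

For two infinite grey parallel plates, q = σ(T₁⁴ − T₂⁴)/(1/ε₁ + 1/ε₂ − 1).
T₁⁴ − T₂⁴ = 1.352×10¹⁰ − 1.872×10⁹ = 1.165×10¹⁰ K⁴.
1/ε₁ + 1/ε₂ − 1 = 2.326 + 5.882 − 1 = 7.208.
q = 5.67×10⁻⁸ × 1.165×10¹⁰ / 7.208.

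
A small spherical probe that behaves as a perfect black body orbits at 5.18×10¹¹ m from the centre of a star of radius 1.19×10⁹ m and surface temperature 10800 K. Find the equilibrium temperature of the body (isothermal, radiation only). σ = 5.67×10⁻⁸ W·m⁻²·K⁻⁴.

The star's surface emits σT_*⁴; at distance d the flux is S = σT_*⁴(R_*/d)².
S = 5.67×10⁻⁸·(10800)⁴·(1.19×10⁹/5.18×10¹¹)² = 4071 W/m².
For an isothermal sphere T⁴ = (1−a)S/(4σ) = 1.795×10¹⁰ K⁴.

T ≈ 366 K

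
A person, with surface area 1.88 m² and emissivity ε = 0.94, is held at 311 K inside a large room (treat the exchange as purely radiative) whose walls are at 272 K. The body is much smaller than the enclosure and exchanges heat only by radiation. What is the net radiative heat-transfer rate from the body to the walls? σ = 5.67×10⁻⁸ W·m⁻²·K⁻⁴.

For a small grey body in a large enclosure: P_net = εσA(T_body⁴ − T_wall⁴).
A = 1.88 m²; T_body⁴ − T_wall⁴ = 9.355×10⁹ − 5.474×10⁹ = 3.881×10⁹ K⁴.
|P_net| = 0.94·5.67×10⁻⁸·1.880·3.881×10⁹.

P_net ≈ 389 W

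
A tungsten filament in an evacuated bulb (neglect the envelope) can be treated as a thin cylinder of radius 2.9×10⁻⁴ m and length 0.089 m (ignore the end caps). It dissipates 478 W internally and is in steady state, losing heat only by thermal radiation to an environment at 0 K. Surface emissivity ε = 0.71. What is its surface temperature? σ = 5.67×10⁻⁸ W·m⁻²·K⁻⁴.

Steady state: internal power = radiated power, P = εσA T⁴.
Radiating area A = 2πrL = 1.622×10⁻⁴ m².
T⁴ = P/(εσA) = 478/(0.71·5.67×10⁻⁸·1.622×10⁻⁴) = 7.322×10¹³ K⁴.
T = (7.322×10¹³)^(1/4).

T ≈ 2930 K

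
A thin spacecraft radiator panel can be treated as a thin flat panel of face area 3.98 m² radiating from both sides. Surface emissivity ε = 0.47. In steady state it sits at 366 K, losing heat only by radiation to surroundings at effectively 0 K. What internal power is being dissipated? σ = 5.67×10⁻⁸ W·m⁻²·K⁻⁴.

Steady state: P = εσA T⁴.
A = 2·3.98 = 7.960 m²; T⁴ = (366)⁴ = 1.794×10¹⁰ K⁴.
P = 0.47 × 5.67×10⁻⁸ × 7.960 × 1.794×10¹⁰.

P ≈ 3810 W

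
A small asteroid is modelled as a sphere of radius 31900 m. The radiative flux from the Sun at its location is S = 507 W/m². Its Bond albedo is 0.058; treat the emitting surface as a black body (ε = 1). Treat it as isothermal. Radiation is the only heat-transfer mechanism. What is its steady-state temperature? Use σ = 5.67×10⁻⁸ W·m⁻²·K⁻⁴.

T ≈ 214 K

At equilibrium, absorbed power = emitted power.
Absorbing cross-section = πr² = 3.197×10⁹ m²; emitting surface = 4πr² = 1.279×10¹⁰ m² (ratio 4).
(1−a)S·A_cross = εσ·A_surf·T⁴  ⇒  T⁴ = (1−a)S/(4σ).
T⁴ = 0.942·507/(4·5.67×10⁻⁸) = 2.106×10⁹ K⁴.
T = (2.106×10⁹)^(1/4).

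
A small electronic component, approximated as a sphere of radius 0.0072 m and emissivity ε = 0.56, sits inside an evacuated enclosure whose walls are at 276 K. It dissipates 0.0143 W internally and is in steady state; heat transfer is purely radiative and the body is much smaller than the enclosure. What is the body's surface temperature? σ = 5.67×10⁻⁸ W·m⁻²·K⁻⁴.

For a small grey body in a large enclosure, net radiated power = εσA(T⁴ − T_w⁴).
Steady state: P = εσA(T⁴ − T_w⁴) with A = 4πr² = 6.514×10⁻⁴ m².
T⁴ = P/(εσA) + T_w⁴ = 0.0143/(0.56·5.67×10⁻⁸·6.514×10⁻⁴) + (276)⁴
    = 6.913×10⁸ + 5.803×10⁹ = 6.494×10⁹ K⁴.

T ≈ 284 K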